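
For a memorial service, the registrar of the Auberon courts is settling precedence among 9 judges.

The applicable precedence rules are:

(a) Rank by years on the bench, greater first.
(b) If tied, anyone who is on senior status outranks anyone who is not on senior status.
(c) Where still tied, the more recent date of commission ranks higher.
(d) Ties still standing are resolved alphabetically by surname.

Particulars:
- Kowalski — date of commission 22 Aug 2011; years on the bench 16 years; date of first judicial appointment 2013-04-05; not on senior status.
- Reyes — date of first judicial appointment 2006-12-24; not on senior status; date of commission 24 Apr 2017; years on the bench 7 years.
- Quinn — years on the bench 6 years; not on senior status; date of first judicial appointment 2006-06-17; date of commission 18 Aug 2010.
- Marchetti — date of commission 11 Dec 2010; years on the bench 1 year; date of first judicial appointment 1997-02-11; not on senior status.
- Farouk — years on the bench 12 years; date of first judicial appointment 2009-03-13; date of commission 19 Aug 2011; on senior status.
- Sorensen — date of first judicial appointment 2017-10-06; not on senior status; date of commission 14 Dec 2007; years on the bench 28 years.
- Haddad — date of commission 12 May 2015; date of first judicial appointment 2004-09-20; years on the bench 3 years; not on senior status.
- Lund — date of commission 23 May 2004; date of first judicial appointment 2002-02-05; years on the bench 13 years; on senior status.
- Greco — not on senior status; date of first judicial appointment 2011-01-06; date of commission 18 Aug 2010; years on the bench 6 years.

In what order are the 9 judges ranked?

By years on the bench (higher first): Sorensen (28 years); then Kowalski (16 years); then Lund (13 years); then Farouk (12 years); then Reyes (7 years); then Greco and Quinn (both 6 years); then Haddad (3 years); then Marchetti (1 year).
Greco and Quinn are each not on senior status, so the next rule applies.
Greco and Quinn both have date of commission 18 Aug 2010, so the next rule applies.
Among Greco and Quinn, alphabetically by surname: Greco before Quinn.
Full order: Sorensen, Kowalski, Lund, Farouk, Reyes, Greco, Quinn, Haddad, Marchetti.

Sorensen, Kowalski, Lund, Farouk, Reyes, Greco, Quinn, Haddad, Marchetti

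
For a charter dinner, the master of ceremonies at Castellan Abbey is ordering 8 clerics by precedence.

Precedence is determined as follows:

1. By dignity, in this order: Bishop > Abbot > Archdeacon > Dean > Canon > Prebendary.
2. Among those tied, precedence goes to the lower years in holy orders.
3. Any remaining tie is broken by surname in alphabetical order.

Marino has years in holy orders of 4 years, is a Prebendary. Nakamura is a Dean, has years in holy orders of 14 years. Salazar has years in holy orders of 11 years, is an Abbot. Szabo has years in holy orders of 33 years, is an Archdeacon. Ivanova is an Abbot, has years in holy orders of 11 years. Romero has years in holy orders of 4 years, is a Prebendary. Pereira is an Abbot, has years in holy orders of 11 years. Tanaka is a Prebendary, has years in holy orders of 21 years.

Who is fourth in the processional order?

Szabo

By dignity: Ivanova, Pereira and Salazar (Abbot); then Szabo (Archdeacon); then Nakamura (Dean); then Marino, Romero and Tanaka (Prebendary).
Ivanova, Pereira and Salazar all have years in holy orders 11 years, so the next rule applies.
Among Ivanova, Pereira and Salazar, alphabetically by surname: Ivanova before Pereira before Salazar.
Among Marino, Romero and Tanaka, by years in holy orders (lower first): Marino and Romero (4 years) before Tanaka (21 years).
Among Marino and Romero, alphabetically by surname: Marino before Romero.
Order: Ivanova, Pereira, Salazar, Szabo, Nakamura, Marino, Romero, Tanaka.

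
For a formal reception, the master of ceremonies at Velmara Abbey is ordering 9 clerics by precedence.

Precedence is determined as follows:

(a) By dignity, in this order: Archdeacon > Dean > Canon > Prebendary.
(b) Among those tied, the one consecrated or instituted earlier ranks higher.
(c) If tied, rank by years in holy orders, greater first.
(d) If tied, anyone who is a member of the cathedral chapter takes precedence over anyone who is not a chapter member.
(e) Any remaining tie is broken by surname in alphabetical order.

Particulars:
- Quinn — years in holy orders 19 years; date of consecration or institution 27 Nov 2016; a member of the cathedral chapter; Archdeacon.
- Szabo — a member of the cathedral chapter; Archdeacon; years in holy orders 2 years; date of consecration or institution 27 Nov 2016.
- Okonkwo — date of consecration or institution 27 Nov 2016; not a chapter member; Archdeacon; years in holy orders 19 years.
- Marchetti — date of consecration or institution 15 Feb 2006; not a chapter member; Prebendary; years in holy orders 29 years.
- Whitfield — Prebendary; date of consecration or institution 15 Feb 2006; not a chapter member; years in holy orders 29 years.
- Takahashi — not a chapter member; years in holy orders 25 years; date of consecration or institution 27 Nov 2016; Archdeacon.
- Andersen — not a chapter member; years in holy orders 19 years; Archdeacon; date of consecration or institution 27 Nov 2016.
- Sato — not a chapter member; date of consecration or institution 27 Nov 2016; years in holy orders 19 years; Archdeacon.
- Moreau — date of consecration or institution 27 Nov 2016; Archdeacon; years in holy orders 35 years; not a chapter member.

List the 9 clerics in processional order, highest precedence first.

By dignity: Moreau, Takahashi, Quinn, Andersen, Okonkwo, Sato and Szabo (Archdeacon); then Marchetti and Whitfield (Prebendary).
Moreau, Takahashi, Quinn, Andersen, Okonkwo, Sato and Szabo all have date of consecration or institution 27 Nov 2016, so the next rule applies.
Among Moreau, Takahashi, Quinn, Andersen, Okonkwo, Sato and Szabo, by years in holy orders (higher first): Moreau (35 years) before Takahashi (25 years) before Quinn, Andersen, Okonkwo and Sato (19 years) before Szabo (2 years).
Among Quinn, Andersen, Okonkwo and Sato, a member of the cathedral chapter before not a chapter member: Quinn (a member of the cathedral chapter) before Andersen, Okonkwo and Sato (not a chapter member).
Among Andersen, Okonkwo and Sato, alphabetically by surname: Andersen before Okonkwo before Sato.
Marchetti and Whitfield both have date of consecration or institution 15 Feb 2006, so the next rule applies.
Marchetti and Whitfield both have years in holy orders 29 years, so the next rule applies.
Marchetti and Whitfield are each not a chapter member, so the next rule applies.
Among Marchetti and Whitfield, alphabetically by surname: Marchetti before Whitfield.
Full order: Moreau, Takahashi, Quinn, Andersen, Okonkwo, Sato, Szabo, Marchetti, Whitfield.

Moreau, Takahashi, Quinn, Andersen, Okonkwo, Sato, Szabo, Marchetti, Whitfield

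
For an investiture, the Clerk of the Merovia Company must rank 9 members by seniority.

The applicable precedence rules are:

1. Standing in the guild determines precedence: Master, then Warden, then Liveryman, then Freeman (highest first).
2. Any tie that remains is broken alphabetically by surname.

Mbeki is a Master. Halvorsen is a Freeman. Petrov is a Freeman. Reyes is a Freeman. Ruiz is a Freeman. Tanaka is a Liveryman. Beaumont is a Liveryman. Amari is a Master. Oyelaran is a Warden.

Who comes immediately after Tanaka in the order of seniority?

Halvorsen

By standing in the guild: Amari and Mbeki (Master); then Oyelaran (Warden); then Beaumont and Tanaka (Liveryman); then Halvorsen, Petrov, Reyes and Ruiz (Freeman).
Among Amari and Mbeki, alphabetically by surname: Amari before Mbeki.
Among Beaumont and Tanaka, alphabetically by surname: Beaumont before Tanaka.
Among Halvorsen, Petrov, Reyes and Ruiz, alphabetically by surname: Halvorsen before Petrov before Reyes before Ruiz.
Order: Amari, Mbeki, Oyelaran, Beaumont, Tanaka, Halvorsen, Petrov, Reyes, Ruiz.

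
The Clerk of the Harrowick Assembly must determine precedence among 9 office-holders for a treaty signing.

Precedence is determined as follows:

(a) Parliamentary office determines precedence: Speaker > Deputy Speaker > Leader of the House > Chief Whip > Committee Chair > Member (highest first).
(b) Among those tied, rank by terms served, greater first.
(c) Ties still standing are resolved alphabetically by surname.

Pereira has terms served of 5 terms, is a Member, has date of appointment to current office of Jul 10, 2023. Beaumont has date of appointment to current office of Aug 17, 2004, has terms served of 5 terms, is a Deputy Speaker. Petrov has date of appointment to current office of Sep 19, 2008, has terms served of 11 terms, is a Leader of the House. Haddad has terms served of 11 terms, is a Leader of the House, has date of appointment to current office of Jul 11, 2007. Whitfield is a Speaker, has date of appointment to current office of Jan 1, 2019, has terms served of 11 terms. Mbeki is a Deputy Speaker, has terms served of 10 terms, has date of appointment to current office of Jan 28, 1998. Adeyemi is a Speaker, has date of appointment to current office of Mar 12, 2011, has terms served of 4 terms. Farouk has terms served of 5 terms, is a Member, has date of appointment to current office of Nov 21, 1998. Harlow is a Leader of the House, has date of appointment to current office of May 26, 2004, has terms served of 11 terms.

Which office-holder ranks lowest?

By parliamentary office: Whitfield and Adeyemi (Speaker); then Mbeki and Beaumont (Deputy Speaker); then Haddad, Harlow and Petrov (Leader of the House); then Farouk and Pereira (Member).
Among Whitfield and Adeyemi, by terms served (higher first): Whitfield (11 terms) before Adeyemi (4 terms).
Among Mbeki and Beaumont, by terms served (higher first): Mbeki (10 terms) before Beaumont (5 terms).
Haddad, Harlow and Petrov all have terms served 11 terms, so the next rule applies.
Among Haddad, Harlow and Petrov, alphabetically by surname: Haddad before Harlow before Petrov.
Farouk and Pereira both have terms served 5 terms, so the next rule applies.
Among Farouk and Pereira, alphabetically by surname: Farouk before Pereira.
Order: Whitfield, Adeyemi, Mbeki, Beaumont, Haddad, Harlow, Petrov, Farouk, Pereira.

Pereira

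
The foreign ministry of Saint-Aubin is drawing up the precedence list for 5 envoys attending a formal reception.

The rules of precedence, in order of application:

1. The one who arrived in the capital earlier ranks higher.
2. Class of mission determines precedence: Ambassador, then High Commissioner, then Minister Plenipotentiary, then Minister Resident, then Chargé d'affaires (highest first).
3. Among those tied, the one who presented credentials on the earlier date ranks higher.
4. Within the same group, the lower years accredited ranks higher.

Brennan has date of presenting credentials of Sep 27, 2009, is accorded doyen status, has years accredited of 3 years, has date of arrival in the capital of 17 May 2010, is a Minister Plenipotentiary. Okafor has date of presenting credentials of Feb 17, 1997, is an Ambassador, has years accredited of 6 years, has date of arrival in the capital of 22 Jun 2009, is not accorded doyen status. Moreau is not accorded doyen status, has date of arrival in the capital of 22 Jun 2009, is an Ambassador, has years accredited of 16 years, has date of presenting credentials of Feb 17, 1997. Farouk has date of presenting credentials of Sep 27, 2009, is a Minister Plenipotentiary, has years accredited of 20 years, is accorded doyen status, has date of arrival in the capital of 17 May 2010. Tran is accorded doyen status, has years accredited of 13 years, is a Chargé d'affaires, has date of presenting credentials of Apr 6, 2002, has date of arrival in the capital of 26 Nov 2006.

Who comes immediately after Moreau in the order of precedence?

Brennan

By date of arrival in the capital (earlier first): Tran (26 Nov 2006); then Okafor and Moreau (both 22 Jun 2009); then Brennan and Farouk (both 17 May 2010).
Okafor and Moreau are each Ambassador, so the next rule applies.
Okafor and Moreau both have date of presenting credentials Feb 17, 1997, so the next rule applies.
Among Okafor and Moreau, by years accredited (lower first): Okafor (6 years) before Moreau (16 years).
Brennan and Farouk are each Minister Plenipotentiary, so the next rule applies.
Brennan and Farouk both have date of presenting credentials Sep 27, 2009, so the next rule applies.
Among Brennan and Farouk, by years accredited (lower first): Brennan (3 years) before Farouk (20 years).
Order: Tran, Okafor, Moreau, Brennan, Farouk.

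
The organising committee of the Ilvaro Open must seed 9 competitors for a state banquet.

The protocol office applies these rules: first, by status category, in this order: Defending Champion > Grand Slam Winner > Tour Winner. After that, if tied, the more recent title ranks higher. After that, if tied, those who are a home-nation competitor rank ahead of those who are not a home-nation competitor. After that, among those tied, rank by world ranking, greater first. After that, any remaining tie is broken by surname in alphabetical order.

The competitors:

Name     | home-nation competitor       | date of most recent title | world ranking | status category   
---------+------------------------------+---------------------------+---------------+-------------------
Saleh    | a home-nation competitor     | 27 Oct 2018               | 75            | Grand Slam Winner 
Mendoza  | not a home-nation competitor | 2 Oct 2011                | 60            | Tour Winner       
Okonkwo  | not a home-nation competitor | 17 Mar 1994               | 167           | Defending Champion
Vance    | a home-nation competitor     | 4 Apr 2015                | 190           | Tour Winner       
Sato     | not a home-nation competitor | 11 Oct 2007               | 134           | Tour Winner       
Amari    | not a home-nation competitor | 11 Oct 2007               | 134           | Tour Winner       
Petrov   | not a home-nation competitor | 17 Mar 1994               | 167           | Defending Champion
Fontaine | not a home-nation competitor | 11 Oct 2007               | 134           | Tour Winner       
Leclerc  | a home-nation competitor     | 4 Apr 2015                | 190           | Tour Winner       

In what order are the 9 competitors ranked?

Okonkwo, Petrov, Saleh, Leclerc, Vance, Mendoza, Amari, Fontaine, Sato

By status category: Okonkwo and Petrov (Defending Champion); then Saleh (Grand Slam Winner); then Leclerc, Vance, Mendoza, Amari, Fontaine and Sato (Tour Winner).
Okonkwo and Petrov both have date of most recent title 17 Mar 1994, so the next rule applies.
Okonkwo and Petrov are each not a home-nation competitor, so the next rule applies.
Okonkwo and Petrov both have world ranking 167, so the next rule applies.
Among Okonkwo and Petrov, alphabetically by surname: Okonkwo before Petrov.
Among Leclerc, Vance, Mendoza, Amari, Fontaine and Sato, by date of most recent title (later first): Leclerc and Vance (4 Apr 2015) before Mendoza (2 Oct 2011) before Amari, Fontaine and Sato (11 Oct 2007).
Leclerc and Vance are each a home-nation competitor, so the next rule applies.
Leclerc and Vance both have world ranking 190, so the next rule applies.
Among Leclerc and Vance, alphabetically by surname: Leclerc before Vance.
Amari, Fontaine and Sato are each not a home-nation competitor, so the next rule applies.
Amari, Fontaine and Sato all have world ranking 134, so the next rule applies.
Among Amari, Fontaine and Sato, alphabetically by surname: Amari before Fontaine before Sato.
Full order: Okonkwo, Petrov, Saleh, Leclerc, Vance, Mendoza, Amari, Fontaine, Sato.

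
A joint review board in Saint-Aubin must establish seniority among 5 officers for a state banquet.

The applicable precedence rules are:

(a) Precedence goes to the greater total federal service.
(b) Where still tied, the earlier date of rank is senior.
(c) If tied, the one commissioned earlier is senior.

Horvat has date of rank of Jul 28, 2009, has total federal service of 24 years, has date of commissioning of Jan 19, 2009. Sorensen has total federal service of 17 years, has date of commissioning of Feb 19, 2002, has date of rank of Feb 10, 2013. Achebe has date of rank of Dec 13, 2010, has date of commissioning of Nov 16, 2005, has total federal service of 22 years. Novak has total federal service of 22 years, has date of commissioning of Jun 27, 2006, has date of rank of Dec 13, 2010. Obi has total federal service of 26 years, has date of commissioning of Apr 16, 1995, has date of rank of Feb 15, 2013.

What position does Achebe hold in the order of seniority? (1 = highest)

3

By total federal service (higher first): Obi (26 years); then Horvat (24 years); then Achebe and Novak (both 22 years); then Sorensen (17 years).
Achebe and Novak both have date of rank Dec 13, 2010, so the next rule applies.
Among Achebe and Novak, by date of commissioning (earlier first): Achebe (Nov 16, 2005) before Novak (Jun 27, 2006).
Order: Obi, Horvat, Achebe, Novak, Sorensen. So position 3.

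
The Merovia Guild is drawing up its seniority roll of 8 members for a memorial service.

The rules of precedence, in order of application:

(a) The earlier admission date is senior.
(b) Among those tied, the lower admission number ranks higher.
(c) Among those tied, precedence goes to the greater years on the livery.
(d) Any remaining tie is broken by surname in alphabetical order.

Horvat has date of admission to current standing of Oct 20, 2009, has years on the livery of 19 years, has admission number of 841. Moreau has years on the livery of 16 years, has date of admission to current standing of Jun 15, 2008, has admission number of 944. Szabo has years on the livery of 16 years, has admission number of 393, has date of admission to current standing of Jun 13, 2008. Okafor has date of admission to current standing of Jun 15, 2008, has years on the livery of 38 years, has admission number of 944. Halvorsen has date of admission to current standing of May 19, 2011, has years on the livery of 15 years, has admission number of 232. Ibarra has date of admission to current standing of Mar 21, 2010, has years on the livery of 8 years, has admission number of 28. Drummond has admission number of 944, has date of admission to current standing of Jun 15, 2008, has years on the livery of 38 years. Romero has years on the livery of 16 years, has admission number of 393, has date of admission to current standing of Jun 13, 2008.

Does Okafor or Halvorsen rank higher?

By date of admission to current standing (earlier first): Romero and Szabo (both Jun 13, 2008); then Drummond, Okafor and Moreau (each Jun 15, 2008); then Horvat (Oct 20, 2009); then Ibarra (Mar 21, 2010); then Halvorsen (May 19, 2011).
Romero and Szabo both have admission number 393, so the next rule applies.
Romero and Szabo both have years on the livery 16 years, so the next rule applies.
Among Romero and Szabo, alphabetically by surname: Romero before Szabo.
Drummond, Okafor and Moreau all have admission number 944, so the next rule applies.
Among Drummond, Okafor and Moreau, by years on the livery (higher first): Drummond and Okafor (38 years) before Moreau (16 years).
Among Drummond and Okafor, alphabetically by surname: Drummond before Okafor.
So Okafor takes precedence.

Okafor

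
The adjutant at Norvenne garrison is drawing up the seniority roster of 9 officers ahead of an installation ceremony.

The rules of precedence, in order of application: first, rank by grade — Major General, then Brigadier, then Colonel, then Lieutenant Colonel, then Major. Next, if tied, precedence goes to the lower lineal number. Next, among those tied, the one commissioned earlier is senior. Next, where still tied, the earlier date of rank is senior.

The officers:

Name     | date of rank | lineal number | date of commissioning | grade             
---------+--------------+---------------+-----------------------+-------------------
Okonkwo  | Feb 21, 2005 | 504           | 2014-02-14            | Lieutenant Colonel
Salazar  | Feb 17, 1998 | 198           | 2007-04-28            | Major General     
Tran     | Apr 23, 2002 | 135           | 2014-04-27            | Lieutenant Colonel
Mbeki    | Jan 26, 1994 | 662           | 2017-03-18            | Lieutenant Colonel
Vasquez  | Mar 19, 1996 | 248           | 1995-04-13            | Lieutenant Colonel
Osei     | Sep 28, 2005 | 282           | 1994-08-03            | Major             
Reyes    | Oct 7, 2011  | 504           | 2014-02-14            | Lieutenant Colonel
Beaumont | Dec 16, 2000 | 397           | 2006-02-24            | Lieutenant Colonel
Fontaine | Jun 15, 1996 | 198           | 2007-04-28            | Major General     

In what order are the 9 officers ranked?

Fontaine, Salazar, Tran, Vasquez, Beaumont, Okonkwo, Reyes, Mbeki, Osei

By grade: Fontaine and Salazar (Major General); then Tran, Vasquez, Beaumont, Okonkwo, Reyes and Mbeki (Lieutenant Colonel); then Osei (Major).
Fontaine and Salazar both have lineal number 198, so the next rule applies.
Fontaine and Salazar both have date of commissioning 2007-04-28, so the next rule applies.
Among Fontaine and Salazar, by date of rank (earlier first): Fontaine (Jun 15, 1996) before Salazar (Feb 17, 1998).
Among Tran, Vasquez, Beaumont, Okonkwo, Reyes and Mbeki, by lineal number (lower first): Tran (135) before Vasquez (248) before Beaumont (397) before Okonkwo and Reyes (504) before Mbeki (662).
Okonkwo and Reyes both have date of commissioning 2014-02-14, so the next rule applies.
Among Okonkwo and Reyes, by date of rank (earlier first): Okonkwo (Feb 21, 2005) before Reyes (Oct 7, 2011).
Full order: Fontaine, Salazar, Tran, Vasquez, Beaumont, Okonkwo, Reyes, Mbeki, Osei.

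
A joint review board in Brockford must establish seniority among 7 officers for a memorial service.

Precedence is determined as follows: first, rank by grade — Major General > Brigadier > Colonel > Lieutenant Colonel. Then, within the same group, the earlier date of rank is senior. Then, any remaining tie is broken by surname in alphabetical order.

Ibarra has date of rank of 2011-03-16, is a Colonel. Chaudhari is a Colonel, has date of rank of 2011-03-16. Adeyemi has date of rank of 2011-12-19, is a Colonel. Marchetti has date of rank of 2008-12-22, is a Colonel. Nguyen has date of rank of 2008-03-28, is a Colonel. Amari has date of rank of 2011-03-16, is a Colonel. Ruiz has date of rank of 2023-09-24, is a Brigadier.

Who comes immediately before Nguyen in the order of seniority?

By grade: Ruiz (Brigadier); then Nguyen, Marchetti, Amari, Chaudhari, Ibarra and Adeyemi (Colonel).
Among Nguyen, Marchetti, Amari, Chaudhari, Ibarra and Adeyemi, by date of rank (earlier first): Nguyen (2008-03-28) before Marchetti (2008-12-22) before Amari, Chaudhari and Ibarra (2011-03-16) before Adeyemi (2011-12-19).
Among Amari, Chaudhari and Ibarra, alphabetically by surname: Amari before Chaudhari before Ibarra.
Order: Ruiz, Nguyen, Marchetti, Amari, Chaudhari, Ibarra, Adeyemi.

Ruiz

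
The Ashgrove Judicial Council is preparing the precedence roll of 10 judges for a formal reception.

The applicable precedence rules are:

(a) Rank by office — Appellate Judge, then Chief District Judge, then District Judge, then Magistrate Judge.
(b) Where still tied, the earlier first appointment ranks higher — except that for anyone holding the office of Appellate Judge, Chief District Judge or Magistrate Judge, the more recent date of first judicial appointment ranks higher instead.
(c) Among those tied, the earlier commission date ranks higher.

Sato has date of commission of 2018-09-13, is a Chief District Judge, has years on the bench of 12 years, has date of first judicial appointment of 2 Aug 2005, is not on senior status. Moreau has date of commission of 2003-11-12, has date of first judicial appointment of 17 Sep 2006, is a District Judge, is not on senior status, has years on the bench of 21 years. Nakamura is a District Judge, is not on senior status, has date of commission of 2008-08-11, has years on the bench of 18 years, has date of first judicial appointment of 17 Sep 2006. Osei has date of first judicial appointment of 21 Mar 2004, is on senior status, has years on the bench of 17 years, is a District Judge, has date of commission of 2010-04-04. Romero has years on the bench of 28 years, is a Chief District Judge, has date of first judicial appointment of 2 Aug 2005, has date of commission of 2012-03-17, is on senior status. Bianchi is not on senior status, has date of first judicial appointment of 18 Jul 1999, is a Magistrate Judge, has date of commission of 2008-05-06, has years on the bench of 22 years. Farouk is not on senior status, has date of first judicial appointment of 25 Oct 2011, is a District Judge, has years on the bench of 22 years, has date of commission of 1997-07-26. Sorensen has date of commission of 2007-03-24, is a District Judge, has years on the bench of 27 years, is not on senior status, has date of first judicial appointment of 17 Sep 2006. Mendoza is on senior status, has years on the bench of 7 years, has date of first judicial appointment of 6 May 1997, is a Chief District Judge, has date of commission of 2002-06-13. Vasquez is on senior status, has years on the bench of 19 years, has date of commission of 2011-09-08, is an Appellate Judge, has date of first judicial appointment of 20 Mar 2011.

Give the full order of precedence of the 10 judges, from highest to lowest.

By office: Vasquez (Appellate Judge); then Romero, Sato and Mendoza (Chief District Judge); then Osei, Moreau, Sorensen, Nakamura and Farouk (District Judge); then Bianchi (Magistrate Judge).
Among Romero, Sato and Mendoza, by date of first judicial appointment (later first) (reversed rule for this group): Romero and Sato (2 Aug 2005) before Mendoza (6 May 1997).
Among Romero and Sato, by date of commission (earlier first): Romero (2012-03-17) before Sato (2018-09-13).
Among Osei, Moreau, Sorensen, Nakamura and Farouk, by date of first judicial appointment (earlier first): Osei (21 Mar 2004) before Moreau, Sorensen and Nakamura (17 Sep 2006) before Farouk (25 Oct 2011).
Among Moreau, Sorensen and Nakamura, by date of commission (earlier first): Moreau (2003-11-12) before Sorensen (2007-03-24) before Nakamura (2008-08-11).
Full order: Vasquez, Romero, Sato, Mendoza, Osei, Moreau, Sorensen, Nakamura, Farouk, Bianchi.

Vasquez, Romero, Sato, Mendoza, Osei, Moreau, Sorensen, Nakamura, Farouk, Bianchi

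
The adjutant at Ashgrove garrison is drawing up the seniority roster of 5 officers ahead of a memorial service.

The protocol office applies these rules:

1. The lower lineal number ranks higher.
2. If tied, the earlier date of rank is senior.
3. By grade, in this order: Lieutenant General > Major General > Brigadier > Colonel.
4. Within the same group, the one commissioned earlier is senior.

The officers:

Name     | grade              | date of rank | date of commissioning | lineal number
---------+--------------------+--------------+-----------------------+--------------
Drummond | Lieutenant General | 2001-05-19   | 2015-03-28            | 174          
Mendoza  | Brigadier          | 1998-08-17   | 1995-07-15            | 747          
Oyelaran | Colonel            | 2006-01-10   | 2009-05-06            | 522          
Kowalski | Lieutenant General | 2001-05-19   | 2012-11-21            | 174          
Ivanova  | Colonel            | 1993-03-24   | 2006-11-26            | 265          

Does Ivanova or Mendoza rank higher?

By lineal number (lower first): Kowalski and Drummond (both 174); then Ivanova (265); then Oyelaran (522); then Mendoza (747).
Kowalski and Drummond both have date of rank 2001-05-19, so the next rule applies.
Kowalski and Drummond are each Lieutenant General, so the next rule applies.
Among Kowalski and Drummond, by date of commissioning (earlier first): Kowalski (2012-11-21) before Drummond (2015-03-28).
So Ivanova takes precedence.

Ivanova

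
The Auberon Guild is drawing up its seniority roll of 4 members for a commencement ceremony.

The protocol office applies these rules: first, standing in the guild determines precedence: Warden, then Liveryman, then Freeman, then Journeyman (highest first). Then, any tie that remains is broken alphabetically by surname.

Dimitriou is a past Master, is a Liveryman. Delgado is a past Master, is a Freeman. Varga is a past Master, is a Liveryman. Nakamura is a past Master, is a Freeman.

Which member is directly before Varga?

Dimitriou

By standing in the guild: Dimitriou and Varga (Liveryman); then Delgado and Nakamura (Freeman).
Among Dimitriou and Varga, alphabetically by surname: Dimitriou before Varga.
Among Delgado and Nakamura, alphabetically by surname: Delgado before Nakamura.
Order: Dimitriou, Varga, Delgado, Nakamura.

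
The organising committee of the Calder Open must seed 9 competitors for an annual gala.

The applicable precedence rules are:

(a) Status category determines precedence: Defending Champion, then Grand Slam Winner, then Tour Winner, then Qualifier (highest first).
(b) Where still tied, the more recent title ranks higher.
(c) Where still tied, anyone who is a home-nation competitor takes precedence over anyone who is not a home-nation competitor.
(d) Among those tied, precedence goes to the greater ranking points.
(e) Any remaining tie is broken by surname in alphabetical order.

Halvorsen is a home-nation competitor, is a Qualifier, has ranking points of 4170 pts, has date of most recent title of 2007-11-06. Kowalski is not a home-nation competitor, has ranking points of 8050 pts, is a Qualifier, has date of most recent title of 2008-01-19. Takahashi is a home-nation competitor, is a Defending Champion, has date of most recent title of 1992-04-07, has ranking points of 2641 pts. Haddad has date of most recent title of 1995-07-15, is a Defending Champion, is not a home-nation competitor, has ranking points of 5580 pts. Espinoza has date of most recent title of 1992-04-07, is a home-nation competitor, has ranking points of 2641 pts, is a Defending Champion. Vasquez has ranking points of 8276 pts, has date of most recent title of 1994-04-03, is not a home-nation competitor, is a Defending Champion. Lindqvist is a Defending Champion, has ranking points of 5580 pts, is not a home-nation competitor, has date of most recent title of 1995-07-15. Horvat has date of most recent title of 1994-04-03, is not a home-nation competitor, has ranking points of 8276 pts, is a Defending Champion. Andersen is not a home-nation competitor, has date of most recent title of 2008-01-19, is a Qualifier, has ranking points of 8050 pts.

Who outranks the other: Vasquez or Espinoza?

Vasquez

By status category: Haddad, Lindqvist, Horvat, Vasquez, Espinoza and Takahashi (Defending Champion); then Andersen, Kowalski and Halvorsen (Qualifier).
Among Haddad, Lindqvist, Horvat, Vasquez, Espinoza and Takahashi, by date of most recent title (later first): Haddad and Lindqvist (1995-07-15) before Horvat and Vasquez (1994-04-03) before Espinoza and Takahashi (1992-04-07).
Haddad and Lindqvist are each not a home-nation competitor, so the next rule applies.
Haddad and Lindqvist both have ranking points 5580 pts, so the next rule applies.
Among Haddad and Lindqvist, alphabetically by surname: Haddad before Lindqvist.
Horvat and Vasquez are each not a home-nation competitor, so the next rule applies.
Horvat and Vasquez both have ranking points 8276 pts, so the next rule applies.
Among Horvat and Vasquez, alphabetically by surname: Horvat before Vasquez.
Espinoza and Takahashi are each a home-nation competitor, so the next rule applies.
Espinoza and Takahashi both have ranking points 2641 pts, so the next rule applies.
Among Espinoza and Takahashi, alphabetically by surname: Espinoza before Takahashi.
Among Andersen, Kowalski and Halvorsen, by date of most recent title (later first): Andersen and Kowalski (2008-01-19) before Halvorsen (2007-11-06).
Andersen and Kowalski are each not a home-nation competitor, so the next rule applies.
Andersen and Kowalski both have ranking points 8050 pts, so the next rule applies.
Among Andersen and Kowalski, alphabetically by surname: Andersen before Kowalski.
So Vasquez takes precedence.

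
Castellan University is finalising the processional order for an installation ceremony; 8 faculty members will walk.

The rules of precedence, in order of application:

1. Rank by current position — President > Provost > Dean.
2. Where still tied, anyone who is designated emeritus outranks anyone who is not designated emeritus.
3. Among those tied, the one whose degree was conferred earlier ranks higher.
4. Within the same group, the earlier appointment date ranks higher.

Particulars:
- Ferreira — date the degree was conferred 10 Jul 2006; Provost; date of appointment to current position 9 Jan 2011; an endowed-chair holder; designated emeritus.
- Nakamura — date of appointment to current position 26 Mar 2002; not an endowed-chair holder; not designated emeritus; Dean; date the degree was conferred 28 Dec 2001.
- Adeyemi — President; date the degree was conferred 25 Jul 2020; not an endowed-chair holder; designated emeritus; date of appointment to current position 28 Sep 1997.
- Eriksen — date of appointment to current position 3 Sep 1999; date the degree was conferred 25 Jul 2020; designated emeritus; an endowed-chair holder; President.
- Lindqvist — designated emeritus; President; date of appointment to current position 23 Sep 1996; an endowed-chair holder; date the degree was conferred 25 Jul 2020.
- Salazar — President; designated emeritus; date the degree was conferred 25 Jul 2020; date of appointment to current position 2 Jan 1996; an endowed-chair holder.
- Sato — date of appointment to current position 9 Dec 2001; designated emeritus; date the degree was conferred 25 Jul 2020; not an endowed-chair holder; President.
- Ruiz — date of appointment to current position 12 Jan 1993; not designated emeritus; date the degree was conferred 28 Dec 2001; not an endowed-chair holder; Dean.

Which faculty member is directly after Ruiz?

Nakamura

By current position: Salazar, Lindqvist, Adeyemi, Eriksen and Sato (President); then Ferreira (Provost); then Ruiz and Nakamura (Dean).
Salazar, Lindqvist, Adeyemi, Eriksen and Sato are each designated emeritus, so the next rule applies.
Salazar, Lindqvist, Adeyemi, Eriksen and Sato all have date the degree was conferred 25 Jul 2020, so the next rule applies.
Among Salazar, Lindqvist, Adeyemi, Eriksen and Sato, by date of appointment to current position (earlier first): Salazar (2 Jan 1996) before Lindqvist (23 Sep 1996) before Adeyemi (28 Sep 1997) before Eriksen (3 Sep 1999) before Sato (9 Dec 2001).
Ruiz and Nakamura are each not designated emeritus, so the next rule applies.
Ruiz and Nakamura both have date the degree was conferred 28 Dec 2001, so the next rule applies.
Among Ruiz and Nakamura, by date of appointment to current position (earlier first): Ruiz (12 Jan 1993) before Nakamura (26 Mar 2002).
Order: Salazar, Lindqvist, Adeyemi, Eriksen, Sato, Ferreira, Ruiz, Nakamura.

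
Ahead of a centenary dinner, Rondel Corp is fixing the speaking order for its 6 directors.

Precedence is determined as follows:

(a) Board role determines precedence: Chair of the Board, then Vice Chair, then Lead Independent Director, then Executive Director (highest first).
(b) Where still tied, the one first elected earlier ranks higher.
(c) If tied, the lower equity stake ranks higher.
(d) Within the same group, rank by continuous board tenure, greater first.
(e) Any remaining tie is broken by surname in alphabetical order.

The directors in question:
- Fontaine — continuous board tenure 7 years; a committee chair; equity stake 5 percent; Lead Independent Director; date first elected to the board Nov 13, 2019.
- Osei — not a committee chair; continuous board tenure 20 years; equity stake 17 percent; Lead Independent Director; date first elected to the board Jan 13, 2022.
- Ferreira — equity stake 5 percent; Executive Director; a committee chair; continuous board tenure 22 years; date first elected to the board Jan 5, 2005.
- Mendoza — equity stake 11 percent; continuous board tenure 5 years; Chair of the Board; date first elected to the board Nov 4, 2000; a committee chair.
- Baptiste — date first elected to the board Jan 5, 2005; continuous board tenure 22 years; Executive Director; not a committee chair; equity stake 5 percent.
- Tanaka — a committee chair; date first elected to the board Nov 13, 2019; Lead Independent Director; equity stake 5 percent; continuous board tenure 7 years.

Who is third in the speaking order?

Tanaka

By board role: Mendoza (Chair of the Board); then Fontaine, Tanaka and Osei (Lead Independent Director); then Baptiste and Ferreira (Executive Director).
Among Fontaine, Tanaka and Osei, by date first elected to the board (earlier first): Fontaine and Tanaka (Nov 13, 2019) before Osei (Jan 13, 2022).
Fontaine and Tanaka both have equity stake 5 percent, so the next rule applies.
Fontaine and Tanaka both have continuous board tenure 7 years, so the next rule applies.
Among Fontaine and Tanaka, alphabetically by surname: Fontaine before Tanaka.
Baptiste and Ferreira both have date first elected to the board Jan 5, 2005, so the next rule applies.
Baptiste and Ferreira both have equity stake 5 percent, so the next rule applies.
Baptiste and Ferreira both have continuous board tenure 22 years, so the next rule applies.
Among Baptiste and Ferreira, alphabetically by surname: Baptiste before Ferreira.
Order: Mendoza, Fontaine, Tanaka, Osei, Baptiste, Ferreira.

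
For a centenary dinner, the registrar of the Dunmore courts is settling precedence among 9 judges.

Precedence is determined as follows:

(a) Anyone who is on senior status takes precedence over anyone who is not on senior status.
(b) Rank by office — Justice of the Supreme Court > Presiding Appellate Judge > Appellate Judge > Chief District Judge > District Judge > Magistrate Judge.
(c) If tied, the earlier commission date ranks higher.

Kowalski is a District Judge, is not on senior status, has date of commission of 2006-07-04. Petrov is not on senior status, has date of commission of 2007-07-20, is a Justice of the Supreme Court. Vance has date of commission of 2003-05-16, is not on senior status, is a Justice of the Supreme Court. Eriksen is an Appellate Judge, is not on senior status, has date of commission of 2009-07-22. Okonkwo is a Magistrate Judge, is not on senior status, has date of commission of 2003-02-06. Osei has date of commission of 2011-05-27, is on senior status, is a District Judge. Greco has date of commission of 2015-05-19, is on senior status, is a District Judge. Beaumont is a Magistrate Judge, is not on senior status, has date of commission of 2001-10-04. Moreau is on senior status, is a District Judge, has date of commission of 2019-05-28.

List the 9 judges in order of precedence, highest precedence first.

Osei, Greco, Moreau, Vance, Petrov, Eriksen, Kowalski, Beaumont, Okonkwo

By the first rule: Osei, Greco and Moreau (each on senior status); then Vance, Petrov, Eriksen, Kowalski, Beaumont and Okonkwo (each not on senior status).
Osei, Greco and Moreau are each District Judge, so the next rule applies.
Among Osei, Greco and Moreau, by date of commission (earlier first): Osei (2011-05-27) before Greco (2015-05-19) before Moreau (2019-05-28).
Among Vance, Petrov, Eriksen, Kowalski, Beaumont and Okonkwo, by office: Vance and Petrov (Justice of the Supreme Court) before Eriksen (Appellate Judge) before Kowalski (District Judge) before Beaumont and Okonkwo (Magistrate Judge).
Among Vance and Petrov, by date of commission (earlier first): Vance (2003-05-16) before Petrov (2007-07-20).
Among Beaumont and Okonkwo, by date of commission (earlier first): Beaumont (2001-10-04) before Okonkwo (2003-02-06).
Full order: Osei, Greco, Moreau, Vance, Petrov, Eriksen, Kowalski, Beaumont, Okonkwo.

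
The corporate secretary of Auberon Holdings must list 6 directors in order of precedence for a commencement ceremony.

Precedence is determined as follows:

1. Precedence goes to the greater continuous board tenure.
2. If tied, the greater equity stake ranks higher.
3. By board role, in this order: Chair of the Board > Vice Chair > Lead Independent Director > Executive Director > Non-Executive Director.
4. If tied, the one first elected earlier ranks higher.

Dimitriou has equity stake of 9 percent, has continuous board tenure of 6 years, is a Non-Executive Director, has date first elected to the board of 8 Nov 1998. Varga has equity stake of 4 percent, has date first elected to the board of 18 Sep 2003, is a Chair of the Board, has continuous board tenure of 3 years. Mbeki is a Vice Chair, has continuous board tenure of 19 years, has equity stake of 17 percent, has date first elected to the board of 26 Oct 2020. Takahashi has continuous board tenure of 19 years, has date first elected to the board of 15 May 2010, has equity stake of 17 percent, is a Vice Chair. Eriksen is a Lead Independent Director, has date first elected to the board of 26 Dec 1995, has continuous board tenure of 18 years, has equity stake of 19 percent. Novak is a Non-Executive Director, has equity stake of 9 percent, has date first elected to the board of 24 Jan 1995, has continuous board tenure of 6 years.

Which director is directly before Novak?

Eriksen

By continuous board tenure (higher first): Takahashi and Mbeki (both 19 years); then Eriksen (18 years); then Novak and Dimitriou (both 6 years); then Varga (3 years).
Takahashi and Mbeki both have equity stake 17 percent, so the next rule applies.
Takahashi and Mbeki are each Vice Chair, so the next rule applies.
Among Takahashi and Mbeki, by date first elected to the board (earlier first): Takahashi (15 May 2010) before Mbeki (26 Oct 2020).
Novak and Dimitriou both have equity stake 9 percent, so the next rule applies.
Novak and Dimitriou are each Non-Executive Director, so the next rule applies.
Among Novak and Dimitriou, by date first elected to the board (earlier first): Novak (24 Jan 1995) before Dimitriou (8 Nov 1998).
Order: Takahashi, Mbeki, Eriksen, Novak, Dimitriou, Varga.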